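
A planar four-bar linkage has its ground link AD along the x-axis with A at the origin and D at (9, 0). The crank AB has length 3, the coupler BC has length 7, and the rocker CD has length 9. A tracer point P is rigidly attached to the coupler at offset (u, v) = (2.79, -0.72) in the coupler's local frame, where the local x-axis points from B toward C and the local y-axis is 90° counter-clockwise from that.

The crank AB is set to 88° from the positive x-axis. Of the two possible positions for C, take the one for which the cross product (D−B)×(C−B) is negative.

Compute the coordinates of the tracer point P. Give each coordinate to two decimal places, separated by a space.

A=(0,0), D=(9.00,0)
B = A + 3.00·(cos88°, sin88°) = (0.1047, 2.9982)
|BD| = 9.3870
circle(B,7.00) ∩ circle(D,9.00): a=2.9890, h=6.3298
  candidates: C₊=(4.9588,8.0417) cross=59.417; C₋=(0.9154,-3.9547) cross=-59.417
  mode - wants cross < 0 → take C=(0.9154,-3.9547) (cross=-59.417)
ex = (C−B)/|BC| = (0.1158,-0.9933); ey = (0.9933,0.1158)
P = B + 2.79·ex + -0.72·ey = (-0.2873,0.1436)

-0.29 0.14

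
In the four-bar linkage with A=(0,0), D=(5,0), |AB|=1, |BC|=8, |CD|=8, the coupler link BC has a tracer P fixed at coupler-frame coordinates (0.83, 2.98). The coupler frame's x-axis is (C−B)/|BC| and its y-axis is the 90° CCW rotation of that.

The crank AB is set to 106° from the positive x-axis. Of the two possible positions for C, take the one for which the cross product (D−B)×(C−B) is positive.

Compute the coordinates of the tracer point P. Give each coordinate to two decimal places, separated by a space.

A=(0,0), D=(5.00,0)
B = A + 1.00·(cos106°, sin106°) = (-0.2756, 0.9613)
|BD| = 5.3625
circle(B,8.00) ∩ circle(D,8.00): a=2.6812, h=7.5373
  candidates: C₊=(3.7133,7.8958) cross=40.419; C₋=(1.0111,-6.9346) cross=-40.419
  mode + wants cross > 0 → take C=(3.7133,7.8958) (cross=40.419)
ex = (C−B)/|BC| = (0.4986,0.8668); ey = (-0.8668,0.4986)
P = B + 0.83·ex + 2.98·ey = (-2.4449,3.1666)

-2.44 3.17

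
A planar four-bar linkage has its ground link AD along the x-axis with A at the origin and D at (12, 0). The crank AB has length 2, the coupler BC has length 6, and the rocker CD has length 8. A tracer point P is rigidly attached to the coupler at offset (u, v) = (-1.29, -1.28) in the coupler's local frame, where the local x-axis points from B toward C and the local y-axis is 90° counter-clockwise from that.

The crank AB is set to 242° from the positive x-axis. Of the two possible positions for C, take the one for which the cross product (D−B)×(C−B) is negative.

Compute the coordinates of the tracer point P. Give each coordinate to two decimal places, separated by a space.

A=(0,0), D=(12.00,0)
B = A + 2.00·(cos242°, sin242°) = (-0.9389, -1.7659)
|BD| = 13.0589
circle(B,6.00) ∩ circle(D,8.00): a=5.4574, h=2.4934
  candidates: C₊=(4.1311,1.4426) cross=32.561; C₋=(4.8055,-3.4984) cross=-32.561
  mode - wants cross < 0 → take C=(4.8055,-3.4984) (cross=-32.561)
ex = (C−B)/|BC| = (0.9574,-0.2888); ey = (0.2888,0.9574)
P = B + -1.29·ex + -1.28·ey = (-2.5436,-2.6189)

-2.54 -2.62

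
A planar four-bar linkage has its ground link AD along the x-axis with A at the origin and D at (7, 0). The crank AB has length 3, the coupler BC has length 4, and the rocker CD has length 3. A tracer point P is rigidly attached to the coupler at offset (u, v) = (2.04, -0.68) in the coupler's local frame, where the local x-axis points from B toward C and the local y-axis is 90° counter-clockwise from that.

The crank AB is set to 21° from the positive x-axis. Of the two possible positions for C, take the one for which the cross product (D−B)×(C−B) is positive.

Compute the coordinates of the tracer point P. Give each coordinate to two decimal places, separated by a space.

A=(0,0), D=(7.00,0)
B = A + 3.00·(cos21°, sin21°) = (2.8007, 1.0751)
|BD| = 4.3347
circle(B,4.00) ∩ circle(D,3.00): a=2.9748, h=2.6741
  candidates: C₊=(6.3458,2.9278) cross=11.591; C₋=(5.0193,-2.2532) cross=-11.591
  mode + wants cross > 0 → take C=(6.3458,2.9278) (cross=11.591)
ex = (C−B)/|BC| = (0.8863,0.4632); ey = (-0.4632,0.8863)
P = B + 2.04·ex + -0.68·ey = (4.9237,1.4173)

4.92 1.42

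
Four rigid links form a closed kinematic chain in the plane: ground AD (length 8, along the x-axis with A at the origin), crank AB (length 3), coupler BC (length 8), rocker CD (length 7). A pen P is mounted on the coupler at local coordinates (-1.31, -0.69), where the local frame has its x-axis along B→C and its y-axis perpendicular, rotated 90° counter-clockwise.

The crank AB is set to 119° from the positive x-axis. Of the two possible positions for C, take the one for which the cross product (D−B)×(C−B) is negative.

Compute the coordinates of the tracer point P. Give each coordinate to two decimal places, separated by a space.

-2.70 3.42

A=(0,0), D=(8.00,0)
B = A + 3.00·(cos119°, sin119°) = (-1.4544, 2.6239)
|BD| = 9.8118
circle(B,8.00) ∩ circle(D,7.00): a=5.6703, h=5.6434
  candidates: C₊=(5.5185,6.5454) cross=55.372; C₋=(2.5002,-4.3304) cross=-55.372
  mode - wants cross < 0 → take C=(2.5002,-4.3304) (cross=-55.372)
ex = (C−B)/|BC| = (0.4943,-0.8693); ey = (0.8693,0.4943)
P = B + -1.31·ex + -0.69·ey = (-2.7018,3.4215)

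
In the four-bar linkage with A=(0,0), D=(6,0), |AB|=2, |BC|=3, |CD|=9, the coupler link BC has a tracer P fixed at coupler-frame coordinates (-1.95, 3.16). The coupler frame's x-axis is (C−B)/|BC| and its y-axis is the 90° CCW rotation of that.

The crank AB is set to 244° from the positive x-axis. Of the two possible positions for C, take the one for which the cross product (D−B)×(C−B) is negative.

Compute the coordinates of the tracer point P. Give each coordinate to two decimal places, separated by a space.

A=(0,0), D=(6.00,0)
B = A + 2.00·(cos244°, sin244°) = (-0.8767, -1.7976)
|BD| = 7.1078
circle(B,3.00) ∩ circle(D,9.00): a=-1.5110, h=2.5917
  candidates: C₊=(-2.9940,0.3278) cross=18.421; C₋=(-1.6831,-4.6872) cross=-18.421
  mode - wants cross < 0 → take C=(-1.6831,-4.6872) (cross=-18.421)
ex = (C−B)/|BC| = (-0.2688,-0.9632); ey = (0.9632,-0.2688)
P = B + -1.95·ex + 3.16·ey = (2.6911,-0.7687)

2.69 -0.77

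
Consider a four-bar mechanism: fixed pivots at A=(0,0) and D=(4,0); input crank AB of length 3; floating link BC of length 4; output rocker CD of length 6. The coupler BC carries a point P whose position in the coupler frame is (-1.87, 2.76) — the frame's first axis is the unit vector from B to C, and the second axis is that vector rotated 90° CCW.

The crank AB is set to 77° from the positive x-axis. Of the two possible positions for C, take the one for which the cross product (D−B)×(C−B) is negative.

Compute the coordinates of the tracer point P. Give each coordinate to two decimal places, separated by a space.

A=(0,0), D=(4.00,0)
B = A + 3.00·(cos77°, sin77°) = (0.6749, 2.9231)
|BD| = 4.4273
circle(B,4.00) ∩ circle(D,6.00): a=-0.0450, h=3.9997
  candidates: C₊=(3.2818,5.9569) cross=17.708; C₋=(-1.9998,-0.0512) cross=-17.708
  mode - wants cross < 0 → take C=(-1.9998,-0.0512) (cross=-17.708)
ex = (C−B)/|BC| = (-0.6687,-0.7436); ey = (0.7436,-0.6687)
P = B + -1.87·ex + 2.76·ey = (3.9775,2.4681)

3.98 2.47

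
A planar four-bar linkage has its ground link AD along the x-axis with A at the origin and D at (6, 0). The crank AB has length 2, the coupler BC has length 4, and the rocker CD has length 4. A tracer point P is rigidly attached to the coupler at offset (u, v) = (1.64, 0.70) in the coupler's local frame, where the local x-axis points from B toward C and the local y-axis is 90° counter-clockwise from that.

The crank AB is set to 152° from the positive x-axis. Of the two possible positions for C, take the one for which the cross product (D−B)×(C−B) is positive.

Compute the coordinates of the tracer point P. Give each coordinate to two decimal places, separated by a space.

A=(0,0), D=(6.00,0)
B = A + 2.00·(cos152°, sin152°) = (-1.7659, 0.9389)
|BD| = 7.8225
circle(B,4.00) ∩ circle(D,4.00): a=3.9112, h=0.8380
  candidates: C₊=(2.2176,1.3015) cross=6.556; C₋=(2.0165,-0.3625) cross=-6.556
  mode + wants cross > 0 → take C=(2.2176,1.3015) (cross=6.556)
ex = (C−B)/|BC| = (0.9959,0.0906); ey = (-0.0906,0.9959)
P = B + 1.64·ex + 0.70·ey = (-0.1961,1.7847)

-0.20 1.78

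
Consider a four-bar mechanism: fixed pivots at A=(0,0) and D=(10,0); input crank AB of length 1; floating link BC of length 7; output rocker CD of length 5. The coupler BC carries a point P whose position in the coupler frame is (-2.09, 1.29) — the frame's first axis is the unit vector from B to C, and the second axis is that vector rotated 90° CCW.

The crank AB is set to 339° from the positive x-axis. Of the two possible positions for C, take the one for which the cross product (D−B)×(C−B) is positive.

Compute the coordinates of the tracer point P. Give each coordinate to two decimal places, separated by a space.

A=(0,0), D=(10.00,0)
B = A + 1.00·(cos339°, sin339°) = (0.9336, -0.3584)
|BD| = 9.0735
circle(B,7.00) ∩ circle(D,5.00): a=5.8593, h=3.8300
  candidates: C₊=(6.6370,3.7001) cross=34.751; C₋=(6.9396,-3.9539) cross=-34.751
  mode + wants cross > 0 → take C=(6.6370,3.7001) (cross=34.751)
ex = (C−B)/|BC| = (0.8148,0.5798); ey = (-0.5798,0.8148)
P = B + -2.09·ex + 1.29·ey = (-1.5172,-0.5190)

-1.52 -0.52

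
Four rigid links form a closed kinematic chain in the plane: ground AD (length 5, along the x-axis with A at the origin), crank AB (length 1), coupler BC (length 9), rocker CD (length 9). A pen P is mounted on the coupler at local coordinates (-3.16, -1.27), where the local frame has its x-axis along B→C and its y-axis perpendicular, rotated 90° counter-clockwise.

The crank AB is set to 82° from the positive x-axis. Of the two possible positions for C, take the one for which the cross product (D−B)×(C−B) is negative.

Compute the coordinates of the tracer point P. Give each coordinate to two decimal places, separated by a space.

A=(0,0), D=(5.00,0)
B = A + 1.00·(cos82°, sin82°) = (0.1392, 0.9903)
|BD| = 4.9607
circle(B,9.00) ∩ circle(D,9.00): a=2.4803, h=8.6515
  candidates: C₊=(4.2966,8.9725) cross=42.917; C₋=(0.8425,-7.9822) cross=-42.917
  mode - wants cross < 0 → take C=(0.8425,-7.9822) (cross=-42.917)
ex = (C−B)/|BC| = (0.0782,-0.9969); ey = (0.9969,0.0782)
P = B + -3.16·ex + -1.27·ey = (-1.3739,4.0413)

-1.37 4.04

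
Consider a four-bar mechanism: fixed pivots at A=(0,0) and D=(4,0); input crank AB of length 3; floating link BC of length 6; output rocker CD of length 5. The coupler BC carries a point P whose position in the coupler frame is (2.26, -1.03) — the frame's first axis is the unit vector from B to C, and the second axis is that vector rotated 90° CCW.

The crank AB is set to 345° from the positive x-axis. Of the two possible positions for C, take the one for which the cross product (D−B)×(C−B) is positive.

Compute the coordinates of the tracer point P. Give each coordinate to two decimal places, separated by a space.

4.55 1.08

A=(0,0), D=(4.00,0)
B = A + 3.00·(cos345°, sin345°) = (2.8978, -0.7765)
|BD| = 1.3483
circle(B,6.00) ∩ circle(D,5.00): a=4.7535, h=3.6612
  candidates: C₊=(4.6754,4.9542) cross=4.936; C₋=(8.8923,-1.0320) cross=-4.936
  mode + wants cross > 0 → take C=(4.6754,4.9542) (cross=4.936)
ex = (C−B)/|BC| = (0.2963,0.9551); ey = (-0.9551,0.2963)
P = B + 2.26·ex + -1.03·ey = (4.5511,1.0769)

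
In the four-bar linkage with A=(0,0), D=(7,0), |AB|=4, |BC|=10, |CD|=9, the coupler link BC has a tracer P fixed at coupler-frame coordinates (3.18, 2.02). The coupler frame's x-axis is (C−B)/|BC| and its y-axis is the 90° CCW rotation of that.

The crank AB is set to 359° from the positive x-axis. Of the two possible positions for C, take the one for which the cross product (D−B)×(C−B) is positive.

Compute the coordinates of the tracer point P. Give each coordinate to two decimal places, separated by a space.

3.61 3.68

A=(0,0), D=(7.00,0)
B = A + 4.00·(cos359°, sin359°) = (3.9994, -0.0698)
|BD| = 3.0014
circle(B,10.00) ∩ circle(D,9.00): a=4.6659, h=8.8447
  candidates: C₊=(8.4583,8.8811) cross=26.547; C₋=(8.8697,-8.8036) cross=-26.547
  mode + wants cross > 0 → take C=(8.4583,8.8811) (cross=26.547)
ex = (C−B)/|BC| = (0.4459,0.8951); ey = (-0.8951,0.4459)
P = B + 3.18·ex + 2.02·ey = (3.6092,3.6773)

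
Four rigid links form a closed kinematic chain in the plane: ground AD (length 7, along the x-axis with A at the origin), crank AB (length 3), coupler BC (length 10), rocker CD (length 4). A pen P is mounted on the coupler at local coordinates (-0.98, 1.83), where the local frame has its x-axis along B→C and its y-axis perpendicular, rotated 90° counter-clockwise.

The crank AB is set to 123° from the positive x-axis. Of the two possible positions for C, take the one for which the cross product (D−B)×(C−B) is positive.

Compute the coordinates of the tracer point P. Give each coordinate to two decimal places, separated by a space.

-2.84 4.21

A=(0,0), D=(7.00,0)
B = A + 3.00·(cos123°, sin123°) = (-1.6339, 2.5160)
|BD| = 8.9930
circle(B,10.00) ∩ circle(D,4.00): a=9.1668, h=3.9962
  candidates: C₊=(8.2849,3.7880) cross=35.938; C₋=(6.0488,-3.8853) cross=-35.938
  mode + wants cross > 0 → take C=(8.2849,3.7880) (cross=35.938)
ex = (C−B)/|BC| = (0.9919,0.1272); ey = (-0.1272,0.9919)
P = B + -0.98·ex + 1.83·ey = (-2.8387,4.2065)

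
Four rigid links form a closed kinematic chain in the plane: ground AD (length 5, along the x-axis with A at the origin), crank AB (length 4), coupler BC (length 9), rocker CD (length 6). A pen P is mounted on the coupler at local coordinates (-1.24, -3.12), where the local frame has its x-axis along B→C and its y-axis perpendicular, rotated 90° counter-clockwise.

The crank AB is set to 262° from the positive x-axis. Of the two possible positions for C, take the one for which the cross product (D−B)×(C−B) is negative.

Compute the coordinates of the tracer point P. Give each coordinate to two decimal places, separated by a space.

A=(0,0), D=(5.00,0)
B = A + 4.00·(cos262°, sin262°) = (-0.5567, -3.9611)
|BD| = 6.8240
circle(B,9.00) ∩ circle(D,6.00): a=6.7092, h=5.9989
  candidates: C₊=(1.4244,4.8182) cross=40.936; C₋=(8.3886,-4.9515) cross=-40.936
  mode - wants cross < 0 → take C=(8.3886,-4.9515) (cross=-40.936)
ex = (C−B)/|BC| = (0.9939,-0.1100); ey = (0.1100,0.9939)
P = B + -1.24·ex + -3.12·ey = (-2.1325,-6.9257)

-2.13 -6.93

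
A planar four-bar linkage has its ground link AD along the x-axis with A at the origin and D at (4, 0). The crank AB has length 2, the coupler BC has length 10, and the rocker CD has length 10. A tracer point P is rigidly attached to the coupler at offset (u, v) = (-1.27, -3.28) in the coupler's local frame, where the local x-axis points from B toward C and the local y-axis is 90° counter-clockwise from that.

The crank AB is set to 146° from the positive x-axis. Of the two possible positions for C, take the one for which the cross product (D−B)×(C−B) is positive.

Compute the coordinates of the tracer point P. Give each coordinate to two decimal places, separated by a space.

0.64 -1.54

A=(0,0), D=(4.00,0)
B = A + 2.00·(cos146°, sin146°) = (-1.6581, 1.1184)
|BD| = 5.7675
circle(B,10.00) ∩ circle(D,10.00): a=2.8838, h=9.5752
  candidates: C₊=(3.0277,9.9526) cross=55.225; C₋=(-0.6858,-8.8342) cross=-55.225
  mode + wants cross > 0 → take C=(3.0277,9.9526) (cross=55.225)
ex = (C−B)/|BC| = (0.4686,0.8834); ey = (-0.8834,0.4686)
P = B + -1.27·ex + -3.28·ey = (0.6445,-1.5405)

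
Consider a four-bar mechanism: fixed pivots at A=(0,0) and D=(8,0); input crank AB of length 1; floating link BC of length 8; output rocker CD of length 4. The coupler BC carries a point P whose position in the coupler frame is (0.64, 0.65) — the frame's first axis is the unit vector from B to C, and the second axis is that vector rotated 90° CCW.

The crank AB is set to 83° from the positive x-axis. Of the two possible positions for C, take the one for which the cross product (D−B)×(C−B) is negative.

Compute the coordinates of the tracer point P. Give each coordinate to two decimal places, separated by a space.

1.02 1.14

A=(0,0), D=(8.00,0)
B = A + 1.00·(cos83°, sin83°) = (0.1219, 0.9925)
|BD| = 7.9404
circle(B,8.00) ∩ circle(D,4.00): a=6.9927, h=3.8861
  candidates: C₊=(7.5455,3.9741) cross=30.857; C₋=(6.5740,-3.7372) cross=-30.857
  mode - wants cross < 0 → take C=(6.5740,-3.7372) (cross=-30.857)
ex = (C−B)/|BC| = (0.8065,-0.5912); ey = (0.5912,0.8065)
P = B + 0.64·ex + 0.65·ey = (1.0223,1.1384)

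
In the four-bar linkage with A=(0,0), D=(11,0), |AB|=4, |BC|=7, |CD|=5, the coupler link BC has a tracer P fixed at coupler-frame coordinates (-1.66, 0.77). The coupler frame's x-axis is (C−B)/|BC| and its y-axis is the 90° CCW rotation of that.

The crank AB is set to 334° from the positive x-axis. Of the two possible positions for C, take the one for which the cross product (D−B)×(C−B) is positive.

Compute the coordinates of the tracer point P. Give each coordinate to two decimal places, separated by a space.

A=(0,0), D=(11.00,0)
B = A + 4.00·(cos334°, sin334°) = (3.5952, -1.7535)
|BD| = 7.6096
circle(B,7.00) ∩ circle(D,5.00): a=5.3818, h=4.4762
  candidates: C₊=(7.8006,3.8424) cross=34.062; C₋=(9.8636,-4.8691) cross=-34.062
  mode + wants cross > 0 → take C=(7.8006,3.8424) (cross=34.062)
ex = (C−B)/|BC| = (0.6008,0.7994); ey = (-0.7994,0.6008)
P = B + -1.66·ex + 0.77·ey = (1.9823,-2.6179)

1.98 -2.62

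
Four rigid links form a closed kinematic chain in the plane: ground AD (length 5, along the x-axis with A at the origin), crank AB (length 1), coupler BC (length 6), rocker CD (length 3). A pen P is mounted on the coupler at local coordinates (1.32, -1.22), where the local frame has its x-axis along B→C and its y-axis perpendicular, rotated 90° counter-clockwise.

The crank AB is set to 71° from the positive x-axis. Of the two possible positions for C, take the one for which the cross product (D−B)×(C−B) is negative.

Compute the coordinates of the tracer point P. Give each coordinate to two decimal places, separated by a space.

0.52 -0.84

A=(0,0), D=(5.00,0)
B = A + 1.00·(cos71°, sin71°) = (0.3256, 0.9455)
|BD| = 4.7691
circle(B,6.00) ∩ circle(D,3.00): a=5.2153, h=2.9666
  candidates: C₊=(6.0255,2.8193) cross=14.148; C₋=(4.8492,-2.9962) cross=-14.148
  mode - wants cross < 0 → take C=(4.8492,-2.9962) (cross=-14.148)
ex = (C−B)/|BC| = (0.7539,-0.6570); ey = (0.6570,0.7539)
P = B + 1.32·ex + -1.22·ey = (0.5193,-0.8415)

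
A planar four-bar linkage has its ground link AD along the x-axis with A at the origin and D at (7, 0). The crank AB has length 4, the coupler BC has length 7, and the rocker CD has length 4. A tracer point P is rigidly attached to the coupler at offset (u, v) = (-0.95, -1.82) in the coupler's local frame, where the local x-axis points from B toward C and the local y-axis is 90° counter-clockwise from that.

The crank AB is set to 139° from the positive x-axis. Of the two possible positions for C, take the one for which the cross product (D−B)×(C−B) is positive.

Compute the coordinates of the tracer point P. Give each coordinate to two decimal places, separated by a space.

A=(0,0), D=(7.00,0)
B = A + 4.00·(cos139°, sin139°) = (-3.0188, 2.6242)
|BD| = 10.3568
circle(B,7.00) ∩ circle(D,4.00): a=6.7716, h=1.7737
  candidates: C₊=(3.9812,2.6242) cross=18.370; C₋=(3.0823,-0.8074) cross=-18.370
  mode + wants cross > 0 → take C=(3.9812,2.6242) (cross=18.370)
ex = (C−B)/|BC| = (1.0000,0.0000); ey = (-0.0000,1.0000)
P = B + -0.95·ex + -1.82·ey = (-3.9688,0.8042)

-3.97 0.80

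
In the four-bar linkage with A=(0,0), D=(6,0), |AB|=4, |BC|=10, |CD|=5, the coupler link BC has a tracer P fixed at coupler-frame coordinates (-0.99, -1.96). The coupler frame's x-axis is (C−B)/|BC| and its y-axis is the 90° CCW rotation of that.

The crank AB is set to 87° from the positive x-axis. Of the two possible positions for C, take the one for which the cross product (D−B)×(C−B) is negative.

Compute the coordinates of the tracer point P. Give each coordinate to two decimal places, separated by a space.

-1.99 3.96

A=(0,0), D=(6.00,0)
B = A + 4.00·(cos87°, sin87°) = (0.2093, 3.9945)
|BD| = 7.0348
circle(B,10.00) ∩ circle(D,5.00): a=8.8481, h=4.6596
  candidates: C₊=(10.1385,2.8059) cross=32.779; C₋=(4.8468,-4.8652) cross=-32.779
  mode - wants cross < 0 → take C=(4.8468,-4.8652) (cross=-32.779)
ex = (C−B)/|BC| = (0.4637,-0.8860); ey = (0.8860,0.4637)
P = B + -0.99·ex + -1.96·ey = (-1.9863,3.9627)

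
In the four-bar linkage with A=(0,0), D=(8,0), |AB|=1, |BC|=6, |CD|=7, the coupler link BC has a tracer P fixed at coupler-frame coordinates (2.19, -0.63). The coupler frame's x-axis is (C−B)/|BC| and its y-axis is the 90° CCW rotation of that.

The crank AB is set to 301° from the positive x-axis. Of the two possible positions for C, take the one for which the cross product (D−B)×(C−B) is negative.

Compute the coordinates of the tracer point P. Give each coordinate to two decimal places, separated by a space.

1.27 -3.01

A=(0,0), D=(8.00,0)
B = A + 1.00·(cos301°, sin301°) = (0.5150, -0.8572)
|BD| = 7.5339
circle(B,6.00) ∩ circle(D,7.00): a=2.9042, h=5.2503
  candidates: C₊=(2.8030,4.6895) cross=39.555; C₋=(3.9977,-5.7430) cross=-39.555
  mode - wants cross < 0 → take C=(3.9977,-5.7430) (cross=-39.555)
ex = (C−B)/|BC| = (0.5804,-0.8143); ey = (0.8143,0.5804)
P = B + 2.19·ex + -0.63·ey = (1.2732,-3.0062)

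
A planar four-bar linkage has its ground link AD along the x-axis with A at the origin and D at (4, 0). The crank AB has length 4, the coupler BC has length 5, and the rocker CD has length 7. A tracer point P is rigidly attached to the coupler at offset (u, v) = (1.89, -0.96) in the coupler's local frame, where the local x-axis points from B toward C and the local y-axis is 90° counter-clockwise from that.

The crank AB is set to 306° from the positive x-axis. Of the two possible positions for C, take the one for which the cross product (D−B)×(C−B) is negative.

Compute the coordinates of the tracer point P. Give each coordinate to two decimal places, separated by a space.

A=(0,0), D=(4.00,0)
B = A + 4.00·(cos306°, sin306°) = (2.3511, -3.2361)
|BD| = 3.6319
circle(B,5.00) ∩ circle(D,7.00): a=-1.4881, h=4.7734
  candidates: C₊=(-2.5776,-2.3949) cross=17.337; C₋=(5.9287,-6.7290) cross=-17.337
  mode - wants cross < 0 → take C=(5.9287,-6.7290) (cross=-17.337)
ex = (C−B)/|BC| = (0.7155,-0.6986); ey = (0.6986,0.7155)
P = B + 1.89·ex + -0.96·ey = (3.0328,-5.2433)

3.03 -5.24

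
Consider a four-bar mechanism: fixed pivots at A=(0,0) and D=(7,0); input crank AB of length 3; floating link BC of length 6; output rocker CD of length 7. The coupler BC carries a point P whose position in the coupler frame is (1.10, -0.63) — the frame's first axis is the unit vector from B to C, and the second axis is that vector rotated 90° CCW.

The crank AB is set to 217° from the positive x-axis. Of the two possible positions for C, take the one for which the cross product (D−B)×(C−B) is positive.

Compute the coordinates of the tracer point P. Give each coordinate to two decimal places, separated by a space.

A=(0,0), D=(7.00,0)
B = A + 3.00·(cos217°, sin217°) = (-2.3959, -1.8054)
|BD| = 9.5678
circle(B,6.00) ∩ circle(D,7.00): a=4.1045, h=4.3764
  candidates: C₊=(0.8091,3.2668) cross=41.872; C₋=(2.4607,-5.3287) cross=-41.872
  mode + wants cross > 0 → take C=(0.8091,3.2668) (cross=41.872)
ex = (C−B)/|BC| = (0.5342,0.8454); ey = (-0.8454,0.5342)
P = B + 1.10·ex + -0.63·ey = (-1.2757,-1.2120)

-1.28 -1.21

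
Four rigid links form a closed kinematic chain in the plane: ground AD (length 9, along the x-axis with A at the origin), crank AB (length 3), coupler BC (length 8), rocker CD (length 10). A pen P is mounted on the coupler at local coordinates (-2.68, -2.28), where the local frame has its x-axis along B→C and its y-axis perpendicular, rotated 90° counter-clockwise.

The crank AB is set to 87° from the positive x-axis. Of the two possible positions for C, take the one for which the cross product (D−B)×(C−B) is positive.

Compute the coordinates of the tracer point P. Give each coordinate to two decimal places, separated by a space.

0.26 -0.52

A=(0,0), D=(9.00,0)
B = A + 3.00·(cos87°, sin87°) = (0.1570, 2.9959)
|BD| = 9.3367
circle(B,8.00) ∩ circle(D,10.00): a=2.7405, h=7.5160
  candidates: C₊=(5.1642,9.2351) cross=70.174; C₋=(0.3409,-5.0020) cross=-70.174
  mode + wants cross > 0 → take C=(5.1642,9.2351) (cross=70.174)
ex = (C−B)/|BC| = (0.6259,0.7799); ey = (-0.7799,0.6259)
P = B + -2.68·ex + -2.28·ey = (0.2578,-0.5213)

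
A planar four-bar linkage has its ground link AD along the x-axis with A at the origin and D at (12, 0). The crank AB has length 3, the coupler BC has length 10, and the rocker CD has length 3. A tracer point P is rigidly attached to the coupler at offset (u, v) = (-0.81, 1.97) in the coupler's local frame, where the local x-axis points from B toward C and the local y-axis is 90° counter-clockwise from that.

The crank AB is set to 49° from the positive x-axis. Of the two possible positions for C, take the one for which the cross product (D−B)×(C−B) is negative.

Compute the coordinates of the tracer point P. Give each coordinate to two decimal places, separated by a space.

2.24 4.38

A=(0,0), D=(12.00,0)
B = A + 3.00·(cos49°, sin49°) = (1.9682, 2.2641)
|BD| = 10.2842
circle(B,10.00) ∩ circle(D,3.00): a=9.5664, h=2.9129
  candidates: C₊=(11.9411,2.9994) cross=29.956; C₋=(10.6585,-2.6834) cross=-29.956
  mode - wants cross < 0 → take C=(10.6585,-2.6834) (cross=-29.956)
ex = (C−B)/|BC| = (0.8690,-0.4947); ey = (0.4947,0.8690)
P = B + -0.81·ex + 1.97·ey = (2.2389,4.3769)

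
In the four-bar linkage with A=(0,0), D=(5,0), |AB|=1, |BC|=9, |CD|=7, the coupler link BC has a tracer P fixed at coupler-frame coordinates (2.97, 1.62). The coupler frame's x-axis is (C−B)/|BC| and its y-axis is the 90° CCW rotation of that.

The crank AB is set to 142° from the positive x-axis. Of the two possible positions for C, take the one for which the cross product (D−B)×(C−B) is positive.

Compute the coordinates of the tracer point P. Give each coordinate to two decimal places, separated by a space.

A=(0,0), D=(5.00,0)
B = A + 1.00·(cos142°, sin142°) = (-0.7880, 0.6157)
|BD| = 5.8207
circle(B,9.00) ∩ circle(D,7.00): a=5.6592, h=6.9981
  candidates: C₊=(5.5796,6.9760) cross=40.734; C₋=(4.0992,-6.9418) cross=-40.734
  mode + wants cross > 0 → take C=(5.5796,6.9760) (cross=40.734)
ex = (C−B)/|BC| = (0.7075,0.7067); ey = (-0.7067,0.7075)
P = B + 2.97·ex + 1.62·ey = (0.1684,3.8607)

0.17 3.86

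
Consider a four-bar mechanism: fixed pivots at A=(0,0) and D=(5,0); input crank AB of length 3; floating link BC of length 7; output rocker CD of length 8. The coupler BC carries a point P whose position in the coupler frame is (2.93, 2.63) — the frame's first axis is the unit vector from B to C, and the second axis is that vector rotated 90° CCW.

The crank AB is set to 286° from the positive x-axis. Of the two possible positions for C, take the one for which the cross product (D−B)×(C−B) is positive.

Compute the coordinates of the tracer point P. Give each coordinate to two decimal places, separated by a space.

-2.82 -1.40

A=(0,0), D=(5.00,0)
B = A + 3.00·(cos286°, sin286°) = (0.8269, -2.8838)
|BD| = 5.0726
circle(B,7.00) ∩ circle(D,8.00): a=1.0577, h=6.9196
  candidates: C₊=(-2.2368,3.4102) cross=35.100; C₋=(5.6309,-7.9751) cross=-35.100
  mode + wants cross > 0 → take C=(-2.2368,3.4102) (cross=35.100)
ex = (C−B)/|BC| = (-0.4377,0.8991); ey = (-0.8991,-0.4377)
P = B + 2.93·ex + 2.63·ey = (-2.8202,-1.4004)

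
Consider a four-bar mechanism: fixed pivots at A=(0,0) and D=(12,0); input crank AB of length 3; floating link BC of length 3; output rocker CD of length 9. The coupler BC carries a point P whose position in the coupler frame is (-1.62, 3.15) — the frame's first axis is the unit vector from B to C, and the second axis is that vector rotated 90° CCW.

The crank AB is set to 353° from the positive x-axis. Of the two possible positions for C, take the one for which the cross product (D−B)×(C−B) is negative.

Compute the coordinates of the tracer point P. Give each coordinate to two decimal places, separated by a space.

A=(0,0), D=(12.00,0)
B = A + 3.00·(cos353°, sin353°) = (2.9776, -0.3656)
|BD| = 9.0298
circle(B,3.00) ∩ circle(D,9.00): a=0.5281, h=2.9532
  candidates: C₊=(3.3857,2.6065) cross=26.666; C₋=(3.6248,-3.2950) cross=-26.666
  mode - wants cross < 0 → take C=(3.6248,-3.2950) (cross=-26.666)
ex = (C−B)/|BC| = (0.2157,-0.9765); ey = (0.9765,0.2157)
P = B + -1.62·ex + 3.15·ey = (5.7040,1.8958)

5.70 1.90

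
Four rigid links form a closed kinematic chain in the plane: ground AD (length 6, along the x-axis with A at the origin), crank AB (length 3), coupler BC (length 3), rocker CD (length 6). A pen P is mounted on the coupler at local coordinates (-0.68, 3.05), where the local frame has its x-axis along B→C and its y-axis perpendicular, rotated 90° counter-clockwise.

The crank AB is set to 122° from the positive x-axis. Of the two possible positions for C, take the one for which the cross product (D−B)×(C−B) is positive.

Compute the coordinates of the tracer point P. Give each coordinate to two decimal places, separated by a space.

-3.31 5.15

A=(0,0), D=(6.00,0)
B = A + 3.00·(cos122°, sin122°) = (-1.5898, 2.5441)
|BD| = 8.0048
circle(B,3.00) ∩ circle(D,6.00): a=2.3159, h=1.9070
  candidates: C₊=(1.2122,3.6162) cross=15.265; C₋=(0.0000,0.0000) cross=-15.265
  mode + wants cross > 0 → take C=(1.2122,3.6162) (cross=15.265)
ex = (C−B)/|BC| = (0.9340,0.3573); ey = (-0.3573,0.9340)
P = B + -0.68·ex + 3.05·ey = (-3.3147,5.1498)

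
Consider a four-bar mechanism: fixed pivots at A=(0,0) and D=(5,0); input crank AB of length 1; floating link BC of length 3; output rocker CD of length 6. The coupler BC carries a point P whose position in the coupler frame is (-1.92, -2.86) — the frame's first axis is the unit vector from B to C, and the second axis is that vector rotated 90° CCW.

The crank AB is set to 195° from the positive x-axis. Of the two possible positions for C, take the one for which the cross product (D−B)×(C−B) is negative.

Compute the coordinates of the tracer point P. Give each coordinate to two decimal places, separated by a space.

A=(0,0), D=(5.00,0)
B = A + 1.00·(cos195°, sin195°) = (-0.9659, -0.2588)
|BD| = 5.9715
circle(B,3.00) ∩ circle(D,6.00): a=0.7250, h=2.9111
  candidates: C₊=(-0.3677,2.6809) cross=17.384; C₋=(-0.1154,-3.1357) cross=-17.384
  mode - wants cross < 0 → take C=(-0.1154,-3.1357) (cross=-17.384)
ex = (C−B)/|BC| = (0.2835,-0.9590); ey = (0.9590,0.2835)
P = B + -1.92·ex + -2.86·ey = (-4.2529,0.7716)

-4.25 0.77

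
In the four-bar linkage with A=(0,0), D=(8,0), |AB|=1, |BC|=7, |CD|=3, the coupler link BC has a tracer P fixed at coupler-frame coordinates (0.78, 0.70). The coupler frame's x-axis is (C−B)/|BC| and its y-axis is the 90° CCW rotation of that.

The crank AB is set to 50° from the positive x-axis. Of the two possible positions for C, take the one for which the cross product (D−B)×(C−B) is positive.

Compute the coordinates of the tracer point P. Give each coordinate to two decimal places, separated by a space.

1.17 1.67

A=(0,0), D=(8.00,0)
B = A + 1.00·(cos50°, sin50°) = (0.6428, 0.7660)
|BD| = 7.3970
circle(B,7.00) ∩ circle(D,3.00): a=6.4023, h=2.8303
  candidates: C₊=(7.3038,2.9181) cross=20.936; C₋=(6.7175,-2.7121) cross=-20.936
  mode + wants cross > 0 → take C=(7.3038,2.9181) (cross=20.936)
ex = (C−B)/|BC| = (0.9516,0.3074); ey = (-0.3074,0.9516)
P = B + 0.78·ex + 0.70·ey = (1.1698,1.6719)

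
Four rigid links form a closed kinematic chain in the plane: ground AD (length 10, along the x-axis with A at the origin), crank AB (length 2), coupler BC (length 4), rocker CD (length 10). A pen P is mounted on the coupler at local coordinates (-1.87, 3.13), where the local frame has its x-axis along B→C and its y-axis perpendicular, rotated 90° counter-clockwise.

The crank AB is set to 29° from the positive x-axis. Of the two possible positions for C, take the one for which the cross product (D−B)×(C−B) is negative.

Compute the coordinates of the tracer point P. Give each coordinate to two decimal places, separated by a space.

5.33 1.67

A=(0,0), D=(10.00,0)
B = A + 2.00·(cos29°, sin29°) = (1.7492, 0.9696)
|BD| = 8.3075
circle(B,4.00) ∩ circle(D,10.00): a=-0.9019, h=3.8970
  candidates: C₊=(1.3084,4.9452) cross=32.374; C₋=(0.3987,-2.7955) cross=-32.374
  mode - wants cross < 0 → take C=(0.3987,-2.7955) (cross=-32.374)
ex = (C−B)/|BC| = (-0.3376,-0.9413); ey = (0.9413,-0.3376)
P = B + -1.87·ex + 3.13·ey = (5.3268,1.6730)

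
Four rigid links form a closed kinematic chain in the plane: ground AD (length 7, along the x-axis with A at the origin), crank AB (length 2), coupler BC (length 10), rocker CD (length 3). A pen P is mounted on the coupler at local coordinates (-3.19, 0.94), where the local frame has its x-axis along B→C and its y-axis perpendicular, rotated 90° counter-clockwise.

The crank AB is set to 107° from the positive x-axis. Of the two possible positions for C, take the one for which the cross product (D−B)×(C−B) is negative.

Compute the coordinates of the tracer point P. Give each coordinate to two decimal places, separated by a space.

A=(0,0), D=(7.00,0)
B = A + 2.00·(cos107°, sin107°) = (-0.5847, 1.9126)
|BD| = 7.8222
circle(B,10.00) ∩ circle(D,3.00): a=9.7279, h=2.3170
  candidates: C₊=(9.4144,1.7807) cross=18.124; C₋=(8.2813,-2.7126) cross=-18.124
  mode - wants cross < 0 → take C=(8.2813,-2.7126) (cross=-18.124)
ex = (C−B)/|BC| = (0.8866,-0.4625); ey = (0.4625,0.8866)
P = B + -3.19·ex + 0.94·ey = (-2.9783,4.2215)

-2.98 4.22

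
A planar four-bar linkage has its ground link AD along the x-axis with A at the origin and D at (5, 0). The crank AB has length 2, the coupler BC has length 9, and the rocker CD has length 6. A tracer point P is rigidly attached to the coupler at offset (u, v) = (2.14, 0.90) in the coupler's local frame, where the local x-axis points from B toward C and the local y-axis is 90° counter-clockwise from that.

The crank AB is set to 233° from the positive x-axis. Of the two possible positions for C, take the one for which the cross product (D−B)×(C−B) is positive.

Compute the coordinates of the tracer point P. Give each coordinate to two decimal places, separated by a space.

A=(0,0), D=(5.00,0)
B = A + 2.00·(cos233°, sin233°) = (-1.2036, -1.5973)
|BD| = 6.4060
circle(B,9.00) ∩ circle(D,6.00): a=6.7153, h=5.9920
  candidates: C₊=(3.8055,5.8799) cross=38.385; C₋=(6.7937,-5.7256) cross=-38.385
  mode + wants cross > 0 → take C=(3.8055,5.8799) (cross=38.385)
ex = (C−B)/|BC| = (0.5566,0.8308); ey = (-0.8308,0.5566)
P = B + 2.14·ex + 0.90·ey = (-0.7603,0.6816)

-0.76 0.68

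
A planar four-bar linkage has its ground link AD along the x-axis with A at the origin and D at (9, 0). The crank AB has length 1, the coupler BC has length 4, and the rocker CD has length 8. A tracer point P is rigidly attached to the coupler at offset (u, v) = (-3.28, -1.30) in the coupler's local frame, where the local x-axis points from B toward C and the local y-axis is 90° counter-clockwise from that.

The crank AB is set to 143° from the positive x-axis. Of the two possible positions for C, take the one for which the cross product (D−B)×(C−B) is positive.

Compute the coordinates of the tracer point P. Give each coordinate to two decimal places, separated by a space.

A=(0,0), D=(9.00,0)
B = A + 1.00·(cos143°, sin143°) = (-0.7986, 0.6018)
|BD| = 9.8171
circle(B,4.00) ∩ circle(D,8.00): a=2.4638, h=3.1511
  candidates: C₊=(1.8537,3.5960) cross=30.935; C₋=(1.4674,-2.6944) cross=-30.935
  mode + wants cross > 0 → take C=(1.8537,3.5960) (cross=30.935)
ex = (C−B)/|BC| = (0.6631,0.7485); ey = (-0.7485,0.6631)
P = B + -3.28·ex + -1.30·ey = (-2.0005,-2.7154)

-2.00 -2.72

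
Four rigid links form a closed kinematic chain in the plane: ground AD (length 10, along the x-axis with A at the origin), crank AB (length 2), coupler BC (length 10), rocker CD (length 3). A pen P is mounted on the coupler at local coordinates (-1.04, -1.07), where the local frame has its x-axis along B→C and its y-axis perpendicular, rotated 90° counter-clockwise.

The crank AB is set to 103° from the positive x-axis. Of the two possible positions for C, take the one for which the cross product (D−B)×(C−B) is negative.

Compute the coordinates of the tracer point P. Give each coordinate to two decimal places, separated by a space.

-1.86 1.47

A=(0,0), D=(10.00,0)
B = A + 2.00·(cos103°, sin103°) = (-0.4499, 1.9487)
|BD| = 10.6301
circle(B,10.00) ∩ circle(D,3.00): a=9.5953, h=2.8159
  candidates: C₊=(9.4990,2.9579) cross=29.933; C₋=(8.4666,-2.5785) cross=-29.933
  mode - wants cross < 0 → take C=(8.4666,-2.5785) (cross=-29.933)
ex = (C−B)/|BC| = (0.8917,-0.4527); ey = (0.4527,0.8917)
P = B + -1.04·ex + -1.07·ey = (-1.8616,1.4655)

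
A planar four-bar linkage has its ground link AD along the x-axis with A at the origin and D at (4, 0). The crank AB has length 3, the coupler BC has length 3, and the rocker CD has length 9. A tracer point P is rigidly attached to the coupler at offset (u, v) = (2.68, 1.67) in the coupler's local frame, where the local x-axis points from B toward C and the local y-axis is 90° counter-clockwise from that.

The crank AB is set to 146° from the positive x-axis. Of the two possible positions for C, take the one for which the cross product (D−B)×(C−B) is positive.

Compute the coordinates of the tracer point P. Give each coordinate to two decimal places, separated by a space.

-5.22 3.27

A=(0,0), D=(4.00,0)
B = A + 3.00·(cos146°, sin146°) = (-2.4871, 1.6776)
|BD| = 6.7005
circle(B,3.00) ∩ circle(D,9.00): a=-2.0225, h=2.2158
  candidates: C₊=(-3.8904,4.3291) cross=14.847; C₋=(-4.9999,0.0387) cross=-14.847
  mode + wants cross > 0 → take C=(-3.8904,4.3291) (cross=14.847)
ex = (C−B)/|BC| = (-0.4678,0.8839); ey = (-0.8839,-0.4678)
P = B + 2.68·ex + 1.67·ey = (-5.2168,3.2651)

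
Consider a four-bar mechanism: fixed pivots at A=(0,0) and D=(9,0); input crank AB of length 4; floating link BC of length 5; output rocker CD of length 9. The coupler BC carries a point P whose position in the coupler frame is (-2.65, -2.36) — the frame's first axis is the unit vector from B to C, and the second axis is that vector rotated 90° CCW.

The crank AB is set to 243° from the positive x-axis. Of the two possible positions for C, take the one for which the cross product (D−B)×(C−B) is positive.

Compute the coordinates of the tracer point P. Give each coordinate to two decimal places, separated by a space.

-0.63 -6.91

A=(0,0), D=(9.00,0)
B = A + 4.00·(cos243°, sin243°) = (-1.8160, -3.5640)
|BD| = 11.3880
circle(B,5.00) ∩ circle(D,9.00): a=3.2353, h=3.8122
  candidates: C₊=(0.0637,1.0692) cross=43.413; C₋=(2.4499,-6.1722) cross=-43.413
  mode + wants cross > 0 → take C=(0.0637,1.0692) (cross=43.413)
ex = (C−B)/|BC| = (0.3759,0.9266); ey = (-0.9266,0.3759)
P = B + -2.65·ex + -2.36·ey = (-0.6253,-6.9069)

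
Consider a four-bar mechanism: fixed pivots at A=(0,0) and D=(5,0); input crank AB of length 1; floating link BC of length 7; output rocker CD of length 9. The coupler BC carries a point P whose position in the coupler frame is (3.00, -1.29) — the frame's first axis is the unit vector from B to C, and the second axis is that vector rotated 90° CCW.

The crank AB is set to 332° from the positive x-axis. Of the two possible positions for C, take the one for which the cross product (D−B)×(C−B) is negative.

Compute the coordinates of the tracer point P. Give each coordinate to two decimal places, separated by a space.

A=(0,0), D=(5.00,0)
B = A + 1.00·(cos332°, sin332°) = (0.8829, -0.4695)
|BD| = 4.1437
circle(B,7.00) ∩ circle(D,9.00): a=-1.7894, h=6.7674
  candidates: C₊=(-1.6616,6.0517) cross=28.042; C₋=(-0.1282,-7.3961) cross=-28.042
  mode - wants cross < 0 → take C=(-0.1282,-7.3961) (cross=-28.042)
ex = (C−B)/|BC| = (-0.1444,-0.9895); ey = (0.9895,-0.1444)
P = B + 3.00·ex + -1.29·ey = (-0.8269,-3.2517)

-0.83 -3.25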